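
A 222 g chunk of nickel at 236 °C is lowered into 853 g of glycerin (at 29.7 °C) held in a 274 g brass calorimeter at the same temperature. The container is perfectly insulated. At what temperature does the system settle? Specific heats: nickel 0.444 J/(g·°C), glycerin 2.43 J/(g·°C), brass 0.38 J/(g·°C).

T_f ≈ 38.6 °C

Energy conservation, ΣQ = 0:
222·0.444·(T − 236) + 853·2.43·(T − 29.7) + 274·0.38·(T − 29.7) = 0
98.57(T − 236) + 2072.8(T − 29.7) + 104.12(T − 29.7) = 0
(98.57 + 2072.8 + 104.12) T = 98.57·236 + 2072.8·29.7 + 104.12·29.7
T = 87916/2275.5 ≈ 38.64 °C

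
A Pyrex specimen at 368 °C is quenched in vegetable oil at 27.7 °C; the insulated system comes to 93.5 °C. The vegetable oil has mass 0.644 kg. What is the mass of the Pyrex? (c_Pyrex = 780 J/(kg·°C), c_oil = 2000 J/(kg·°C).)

Let T be the final temperature. ΣQ_i = 0:
m·780·(93.5 − 368) + 0.644·2000·(93.5 − 27.7) = 0
-214110 m = -84750
m = -84750/-214110 ≈ 0.3958 kg

m ≈ 0.396 kg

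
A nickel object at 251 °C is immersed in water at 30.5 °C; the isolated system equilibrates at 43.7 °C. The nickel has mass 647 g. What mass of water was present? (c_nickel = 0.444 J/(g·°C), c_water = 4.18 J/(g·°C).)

m ≈ 1080 g

|Q_nickel| = |Q_water|:
647×0.444×(251 − 43.7) = m×4.18×(43.7 − 30.5)
55.18 m = 59551  ⇒  m ≈ 1079 g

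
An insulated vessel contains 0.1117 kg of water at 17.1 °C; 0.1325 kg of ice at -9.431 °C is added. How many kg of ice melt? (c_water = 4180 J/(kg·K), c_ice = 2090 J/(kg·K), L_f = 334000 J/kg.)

Cooling the water to 0 °C releases 0.1117×4180×17.1 = 7984.1 J.
Warming the ice to 0 °C takes 0.1325×2090×9.431 = 2611.7 J, leaving 5372.4 J for melting.
Melting all 0.1325 kg of ice would need 0.1325×334000 = 44255 J.
5372.4 J < 44255 J, so only part of the ice melts and the system sits at 0 °C.
m_melted×334000 = 5372.4  ⇒  m_melted ≈ 0.01609 kg.

m_melted ≈ 0.0161 kg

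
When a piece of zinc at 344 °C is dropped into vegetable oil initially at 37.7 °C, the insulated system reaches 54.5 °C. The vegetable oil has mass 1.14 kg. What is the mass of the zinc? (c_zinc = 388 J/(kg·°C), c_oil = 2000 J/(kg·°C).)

Taking heat into each body as positive, Σ m c ΔT = 0:
m×388×(54.5 − 344) + 1.14×2000×(54.5 − 37.7) = 0
-112326 m = -38304
m = -38304/-112326 ≈ 0.341 kg

m ≈ 0.341 kg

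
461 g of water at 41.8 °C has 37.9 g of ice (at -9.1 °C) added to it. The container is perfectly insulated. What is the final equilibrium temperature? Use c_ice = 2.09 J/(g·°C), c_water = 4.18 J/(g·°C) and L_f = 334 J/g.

T_f ≈ 32.2 °C

Setting the total heat transfer to zero:
ice -9.1→0 °C: 37.9×2.09×9.1 = 720.82; fusion: m_ice L_f = 37.9×334 = 12659; meltwater 0→T: 37.9×4.18×T = 158.42 T; water cools: 461×4.18×(T − 41.8) = 1927(T − 41.8)
2085.4 T = 80548 − 13379 = 67168
T ≈ 32.21 °C — above 0 °C, consistent with complete melting.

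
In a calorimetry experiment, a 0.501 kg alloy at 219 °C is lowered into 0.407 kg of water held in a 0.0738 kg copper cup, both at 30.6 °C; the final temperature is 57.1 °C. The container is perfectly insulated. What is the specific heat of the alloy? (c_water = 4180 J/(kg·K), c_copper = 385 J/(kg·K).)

Taking heat into each body as positive, Σ m c ΔT = 0:
0.501·c·(57.1 − 219) + 0.407·4180·(57.1 − 30.6) + 0.0738·385·(57.1 − 30.6) = 0
-81.11 c = -45836
c = -45836/-81.11 ≈ 565.1 J/(kg·K)

c ≈ 565 J/(kg·K)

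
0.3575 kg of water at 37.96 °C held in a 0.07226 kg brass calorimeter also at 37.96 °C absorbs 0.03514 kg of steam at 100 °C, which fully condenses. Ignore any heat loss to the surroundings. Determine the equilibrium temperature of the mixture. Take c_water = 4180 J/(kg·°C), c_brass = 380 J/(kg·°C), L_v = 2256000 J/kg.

Let T be the final temperature. ΣQ_i = 0:
condense steam: −0.03514×2256000 = −79276; condensate cools 100→T: 0.03514×4180×(T − 100) = 146.89(T − 100); original water: 1494.3(T − 37.96); cup: 27.46(T − 37.96)
1668.7 T = 79276 + 14689 + 57768 = 151732
T ≈ 90.93 °C — below 100 °C, confirming all the steam condensed.

T_f ≈ 90.9 °C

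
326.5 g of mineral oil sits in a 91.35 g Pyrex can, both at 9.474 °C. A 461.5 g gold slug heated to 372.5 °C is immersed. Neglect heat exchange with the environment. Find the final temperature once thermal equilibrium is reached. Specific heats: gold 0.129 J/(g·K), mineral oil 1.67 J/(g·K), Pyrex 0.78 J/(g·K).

T_f ≈ 41.4 °C

With ΣQ=0 the equilibrium temperature is the m·c-weighted mean:
T_f = (59.53·372.5 + 545.25·9.474 + 71.25·9.474) / (59.53 + 545.25 + 71.25)
    = 28017 / 676.04 ≈ 41.44 °C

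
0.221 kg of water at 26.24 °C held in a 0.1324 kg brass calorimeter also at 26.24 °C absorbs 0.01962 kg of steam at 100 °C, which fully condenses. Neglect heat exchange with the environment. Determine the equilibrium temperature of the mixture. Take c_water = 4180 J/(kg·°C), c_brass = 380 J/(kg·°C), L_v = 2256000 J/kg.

T_f ≈ 73.9 °C

Energy conservation, ΣQ = 0:
condense steam: −0.01962·2256000 = −44263
  condensed water 100 °C→T: 82.01(T − 100)
  water warms: 0.221·4180·(T − 26.24) = 923.78(T − 26.24)
  cup: 50.31(T − 26.24)
1056.1 T = 44263 + 8201.2 + 25560 = 78024
T ≈ 73.88 °C, under the boiling point, so the assumption holds.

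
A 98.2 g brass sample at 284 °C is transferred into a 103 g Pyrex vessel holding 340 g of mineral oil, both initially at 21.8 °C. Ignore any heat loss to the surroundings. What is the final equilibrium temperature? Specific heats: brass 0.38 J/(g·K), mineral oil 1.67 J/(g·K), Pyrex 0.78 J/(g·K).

T_f ≈ 36.1 °C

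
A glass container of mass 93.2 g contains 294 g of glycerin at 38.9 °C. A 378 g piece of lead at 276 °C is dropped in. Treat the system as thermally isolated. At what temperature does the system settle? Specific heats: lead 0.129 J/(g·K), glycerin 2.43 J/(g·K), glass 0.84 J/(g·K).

T_f ≈ 52.6 °C

Setting the total heat transfer to zero:
378·0.129·(T − 276) + 294·2.43·(T − 38.9) + 93.2·0.84·(T − 38.9) = 0
841.47 T = 44295
T ≈ 52.64 °C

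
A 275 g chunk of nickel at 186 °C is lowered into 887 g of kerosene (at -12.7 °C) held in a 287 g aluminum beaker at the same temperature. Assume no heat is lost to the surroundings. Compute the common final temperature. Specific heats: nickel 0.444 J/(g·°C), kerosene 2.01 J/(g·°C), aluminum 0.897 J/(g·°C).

T_f ≈ -1.5 °C

With ΣQ=0 the equilibrium temperature is the m·c-weighted mean:
T_f = (122.1×186 + 1782.9×(-12.7) + 257.44×(-12.7)) / (122.1 + 1782.9 + 257.44)
    = -3201.3 / 2162.4 ≈ -1.48 °C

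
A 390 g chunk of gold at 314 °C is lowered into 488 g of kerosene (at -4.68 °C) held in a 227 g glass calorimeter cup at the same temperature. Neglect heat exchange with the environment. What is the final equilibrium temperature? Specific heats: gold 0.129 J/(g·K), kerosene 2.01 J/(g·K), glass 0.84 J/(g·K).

T_f ≈ 8.4 °C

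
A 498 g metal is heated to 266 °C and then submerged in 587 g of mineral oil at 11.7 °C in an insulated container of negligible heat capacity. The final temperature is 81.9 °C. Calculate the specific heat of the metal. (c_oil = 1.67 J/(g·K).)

c ≈ 0.751 J/(g·K)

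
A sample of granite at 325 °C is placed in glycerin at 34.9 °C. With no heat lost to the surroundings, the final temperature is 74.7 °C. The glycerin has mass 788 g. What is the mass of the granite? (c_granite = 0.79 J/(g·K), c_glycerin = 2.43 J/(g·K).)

|Q_granite| = |Q_glycerin|:
m·0.79·(325 − 74.7) = 788·2.43·(74.7 − 34.9)
197.74 m = 76211  ⇒  m ≈ 385.4 g

m ≈ 385 g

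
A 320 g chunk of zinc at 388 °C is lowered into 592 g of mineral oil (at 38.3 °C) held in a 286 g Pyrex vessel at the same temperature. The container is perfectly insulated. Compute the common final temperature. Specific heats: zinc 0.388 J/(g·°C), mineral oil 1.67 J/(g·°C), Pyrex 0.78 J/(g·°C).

T_f ≈ 70.8 °C

With ΣQ=0 the equilibrium temperature is the m·c-weighted mean:
T_f = (124.16×388 + 988.64×38.3 + 223.08×38.3) / (124.16 + 988.64 + 223.08)
    = 94583 / 1335.9 ≈ 70.80 °C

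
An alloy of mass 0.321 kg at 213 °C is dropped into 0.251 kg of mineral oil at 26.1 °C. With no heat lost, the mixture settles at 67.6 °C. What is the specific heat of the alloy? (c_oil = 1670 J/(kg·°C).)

Taking heat into each body as positive, Σ m c ΔT = 0:
0.321×c×(67.6 − 213) + 0.251×1670×(67.6 − 26.1) = 0
-46.67 c = -17396
c = -17396/-46.67 ≈ 372.7 J/(kg·°C)

c ≈ 373 J/(kg·°C)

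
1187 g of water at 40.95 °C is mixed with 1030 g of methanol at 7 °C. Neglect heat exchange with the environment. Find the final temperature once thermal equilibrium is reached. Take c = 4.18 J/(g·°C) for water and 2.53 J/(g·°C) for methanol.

Heat lost by the water equals heat gained by the methanol:
1187*4.18*(40.95 − T) = 1030*2.53*(T − 7)
4961.7(40.95 − T) = 2605.9(T − 7)
7567.6 T = 221421  ⇒  T ≈ 29.26 °C

T_f ≈ 29.3 °C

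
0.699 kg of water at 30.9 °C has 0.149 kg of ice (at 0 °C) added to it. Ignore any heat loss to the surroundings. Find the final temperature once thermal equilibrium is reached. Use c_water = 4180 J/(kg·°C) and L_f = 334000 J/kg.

T_f ≈ 11.4 °C

Let T be the final temperature. ΣQ_i = 0:
latent heat to melt: 0.149·334000 = 49766
  meltwater 0→T: 0.149·4180·T = 622.82 T
  water: 2921.8(T − 30.9)
3544.6 T = 90284 − 49766 = 40518
T ≈ 11.43 °C — above 0 °C, consistent with complete melting.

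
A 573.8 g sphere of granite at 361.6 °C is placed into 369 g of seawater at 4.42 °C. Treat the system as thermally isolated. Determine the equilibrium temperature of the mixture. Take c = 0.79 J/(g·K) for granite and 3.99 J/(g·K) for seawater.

T_f ≈ 88.5 °C

With ΣQ=0 the equilibrium temperature is the m·c-weighted mean:
T_f = (453.3*361.6 + 1472.3*4.42) / (453.3 + 1472.3)
    = 170422 / 1925.6 ≈ 88.50 °C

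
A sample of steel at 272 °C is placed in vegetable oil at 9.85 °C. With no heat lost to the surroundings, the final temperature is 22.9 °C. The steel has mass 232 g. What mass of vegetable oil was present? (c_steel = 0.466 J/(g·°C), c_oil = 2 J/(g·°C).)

Heat lost by the steel = heat gained by the oil:
232·0.466·(272 − 22.9) = m·2·(22.9 − 9.85)
26.1 m = 26931  ⇒  m ≈ 1032 g

m ≈ 1030 g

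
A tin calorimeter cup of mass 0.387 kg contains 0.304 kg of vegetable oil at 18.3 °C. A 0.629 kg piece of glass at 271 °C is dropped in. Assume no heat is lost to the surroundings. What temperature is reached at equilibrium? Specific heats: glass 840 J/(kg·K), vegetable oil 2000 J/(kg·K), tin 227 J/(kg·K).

Net heat exchanged in the isolated system is zero:
0.629·840·(T − 271) + 0.304·2000·(T − 18.3) + 0.387·227·(T − 18.3) = 0
528.36(T − 271) + 608(T − 18.3) + 87.85(T − 18.3) = 0
(528.36 + 608 + 87.85) T = 528.36·271 + 608·18.3 + 87.85·18.3
T ≈ 127.36 °C

T_f ≈ 127.4 °C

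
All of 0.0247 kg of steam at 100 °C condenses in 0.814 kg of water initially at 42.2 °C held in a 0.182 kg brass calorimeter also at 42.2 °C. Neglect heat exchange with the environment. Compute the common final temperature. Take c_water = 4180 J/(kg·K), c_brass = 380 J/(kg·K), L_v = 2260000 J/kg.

Energy conservation, ΣQ = 0:
steam→water at 100 °C releases m L_v = 0.0247·2260000 = 55822; condensate cools 100→T: 0.0247·4180·(T − 100) = 103.25(T − 100); water warms: 0.814·4180·(T − 42.2) = 3402.5(T − 42.2); cup: 69.16(T − 42.2)
3574.9 T = 55822 + 10325 + 146505 = 212651
T ≈ 59.48 °C — below 100 °C, confirming all the steam condensed.

T_f ≈ 59.5 °C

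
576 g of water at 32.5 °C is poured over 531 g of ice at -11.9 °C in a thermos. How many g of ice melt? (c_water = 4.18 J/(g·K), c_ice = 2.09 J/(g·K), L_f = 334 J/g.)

Cooling the water to 0 °C releases 576·4.18·32.5 = 78250 J.
Warming the ice to 0 °C takes 531·2.09·11.9 = 13207 J, leaving 65043 J for melting.
Melting all 531 g of ice would need 531·334 = 177354 J.
65043 J < 177354 J, so only part of the ice melts and the system sits at 0 °C.
m_melt = 65043 / L_f = 194.7 g.

m_melted ≈ 195 g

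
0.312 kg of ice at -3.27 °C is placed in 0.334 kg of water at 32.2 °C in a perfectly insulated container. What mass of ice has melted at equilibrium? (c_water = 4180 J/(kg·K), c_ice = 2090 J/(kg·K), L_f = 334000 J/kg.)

m_melted ≈ 0.128 kg

Water can give up m c ΔT = 0.334·4180·32.2 = 44955 J before reaching 0 °C.
Warming the ice to 0 °C takes 0.312·2090·3.27 = 2132.3 J, leaving 42823 J for melting.
Melting all 0.312 kg of ice would need 0.312·334000 = 104208 J.
Since 42823 < 104208 J, not all the ice melts; equilibrium is at 0 °C.
m_melted·334000 = 42823  ⇒  m_melted ≈ 0.1282 kg.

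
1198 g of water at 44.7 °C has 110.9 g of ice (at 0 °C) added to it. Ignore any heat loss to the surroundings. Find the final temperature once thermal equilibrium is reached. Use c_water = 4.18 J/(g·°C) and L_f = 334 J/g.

T_f ≈ 34.1 °C

Taking heat into each body as positive, Σ m c ΔT = 0:
latent heat to melt: 110.9×334 = 37041; warm the meltwater: 463.56 T; water cools: 1198×4.18×(T − 44.7) = 5007.6(T − 44.7)
5471.2 T = 223842 − 37041 = 186801
T ≈ 34.14 °C (positive, so assuming full melt was valid).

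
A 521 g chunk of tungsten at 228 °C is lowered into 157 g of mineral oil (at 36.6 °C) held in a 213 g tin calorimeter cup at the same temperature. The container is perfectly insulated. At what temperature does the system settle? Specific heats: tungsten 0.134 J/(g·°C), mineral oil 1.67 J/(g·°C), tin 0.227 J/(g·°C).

Energy conservation, ΣQ = 0:
521×0.134×(T − 228) + 157×1.67×(T − 36.6) + 213×0.227×(T − 36.6) = 0
69.81(T − 228) + 262.19(T − 36.6) + 48.35(T − 36.6) = 0
380.36 T = 27283
T = 27283/380.36 ≈ 71.73 °C

T_f ≈ 71.7 °C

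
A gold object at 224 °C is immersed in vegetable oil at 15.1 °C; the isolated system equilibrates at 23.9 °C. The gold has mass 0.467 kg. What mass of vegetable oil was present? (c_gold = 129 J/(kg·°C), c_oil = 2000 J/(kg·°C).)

Taking heat into each body as positive, Σ m c ΔT = 0:
0.467×129×(23.9 − 224) + m×2000×(23.9 − 15.1) = 0
17600 m = 12055
m = 12055/17600 ≈ 0.6849 kg

m ≈ 0.685 kg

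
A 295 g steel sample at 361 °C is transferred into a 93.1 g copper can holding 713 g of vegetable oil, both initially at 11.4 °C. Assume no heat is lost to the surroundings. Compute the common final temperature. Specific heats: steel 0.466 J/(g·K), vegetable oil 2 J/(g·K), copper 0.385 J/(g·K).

T_f = Σ m_i c_i T_i / Σ m_i c_i:
T_f = (137.47×361 + 1426×11.4 + 35.84×11.4) / (137.47 + 1426 + 35.84)
    = 66292 / 1599.3 ≈ 41.45 °C

T_f ≈ 41.5 °C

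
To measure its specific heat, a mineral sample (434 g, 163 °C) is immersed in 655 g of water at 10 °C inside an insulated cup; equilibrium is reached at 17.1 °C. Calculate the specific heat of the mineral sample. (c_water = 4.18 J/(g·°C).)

c ≈ 0.307 J/(g·°C)

m_s c (T_s − T_f) = m_water c_water (T_f − T_0):
434·c·(163 − 17.1) = 655·4.18·(17.1 − 10)
63321 c = 19439  ⇒  c ≈ 0.307 J/(g·°C)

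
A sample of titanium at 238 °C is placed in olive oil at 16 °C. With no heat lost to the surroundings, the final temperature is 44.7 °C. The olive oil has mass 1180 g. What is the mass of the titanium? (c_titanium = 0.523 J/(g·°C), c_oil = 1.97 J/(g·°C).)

Net heat exchanged in the isolated system is zero:
m·0.523·(44.7 − 238) + 1180·1.97·(44.7 − 16) = 0
-101.1 m = -66716
m = -66716/-101.1 ≈ 659.9 g

m ≈ 660 g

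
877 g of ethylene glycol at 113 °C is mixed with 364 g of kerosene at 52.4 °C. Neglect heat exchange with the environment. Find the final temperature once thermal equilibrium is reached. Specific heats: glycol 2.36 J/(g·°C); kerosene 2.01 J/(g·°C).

T_f ≈ 97.2 °C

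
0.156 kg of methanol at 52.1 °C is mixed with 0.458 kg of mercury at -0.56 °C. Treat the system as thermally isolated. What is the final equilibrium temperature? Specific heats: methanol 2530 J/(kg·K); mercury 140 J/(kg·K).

T_f ≈ 44.7 °C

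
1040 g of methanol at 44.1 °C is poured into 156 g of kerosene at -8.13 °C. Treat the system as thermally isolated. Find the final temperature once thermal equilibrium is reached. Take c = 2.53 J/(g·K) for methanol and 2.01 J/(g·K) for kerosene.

Set heat shed by the hot body equal to heat absorbed by the cold body:
1040*2.53*(44.1 − T) = 156*2.01*(T − (-8.13))
2631.2(44.1 − T) = 313.56(T − (-8.13))
2944.8 T = 113487  ⇒  T ≈ 38.54 °C

T_f ≈ 38.5 °C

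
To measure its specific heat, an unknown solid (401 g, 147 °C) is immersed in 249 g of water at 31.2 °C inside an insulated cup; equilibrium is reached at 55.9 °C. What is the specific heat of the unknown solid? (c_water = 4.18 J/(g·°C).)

Heat lost by the unknown solid = heat gained by the water:
401·c·(147 − 55.9) = 249·4.18·(55.9 − 31.2)
36531 c = 25708  ⇒  c ≈ 0.7037 J/(g·°C)

c ≈ 0.704 J/(g·°C)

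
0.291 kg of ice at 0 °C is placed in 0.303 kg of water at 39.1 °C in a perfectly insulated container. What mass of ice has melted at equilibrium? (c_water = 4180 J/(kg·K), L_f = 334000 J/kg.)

m_melted ≈ 0.148 kg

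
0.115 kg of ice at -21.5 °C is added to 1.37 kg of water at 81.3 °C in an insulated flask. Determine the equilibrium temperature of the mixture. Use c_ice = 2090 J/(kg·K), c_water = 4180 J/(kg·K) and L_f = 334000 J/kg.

Taking heat into each body as positive, Σ m c ΔT = 0:
ice -21.5→0 °C: 0.115×2090×21.5 = 5167.5
  latent heat to melt: 0.115×334000 = 38410
  warm the meltwater: 480.7 T
  water cools: 1.37×4180×(T − 81.3) = 5726.6(T − 81.3)
6207.3 T = 465573 − 43578 = 421995
T ≈ 67.98 °C. Since T > 0 °C, the all-ice-melts assumption holds.

T_f ≈ 68.0 °C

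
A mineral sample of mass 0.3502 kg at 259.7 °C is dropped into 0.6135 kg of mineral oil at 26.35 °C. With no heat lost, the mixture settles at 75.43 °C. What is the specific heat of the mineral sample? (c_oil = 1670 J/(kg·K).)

m_s c (T_s − T_f) = m_oil c_oil (T_f − T_0):
0.3502·c·(259.7 − 75.43) = 0.6135·1670·(75.43 − 26.35)
64.53 c = 50285  ⇒  c ≈ 779.2 J/(kg·K)

c ≈ 779 J/(kg·K)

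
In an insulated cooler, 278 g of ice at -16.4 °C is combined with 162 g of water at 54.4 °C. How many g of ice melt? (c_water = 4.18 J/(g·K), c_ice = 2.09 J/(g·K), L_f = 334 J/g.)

Heat available from the water dropping to 0 °C: 162·4.18·54.4 = 36838 J.
Warming the ice to 0 °C takes 278·2.09·16.4 = 9528.7 J, leaving 27309 J for melting.
To melt every bit of ice: 278·334 = 92852 J.
That's not enough to melt it all — equilibrium is at 0 °C with ice remaining.
m_melted·334 = 27309  ⇒  m_melted ≈ 81.76 g.

m_melted ≈ 81.8 g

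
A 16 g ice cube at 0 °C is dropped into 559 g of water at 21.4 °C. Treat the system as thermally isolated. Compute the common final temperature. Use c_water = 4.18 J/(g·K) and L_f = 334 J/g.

T_f ≈ 18.6 °C

Energy conservation, ΣQ = 0:
fusion: m_ice L_f = 16·334 = 5344
  warm the meltwater: 66.88 T
  water: 2336.6(T − 21.4)
2403.5 T = 50004 − 5344 = 44660
T ≈ 18.58 °C. Since T > 0 °C, the all-ice-melts assumption holds.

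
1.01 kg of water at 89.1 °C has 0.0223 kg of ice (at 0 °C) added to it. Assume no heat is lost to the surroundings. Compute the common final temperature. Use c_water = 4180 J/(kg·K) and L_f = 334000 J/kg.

Sum of m c ΔT and latent-heat terms is zero:
fusion: m_ice L_f = 0.0223×334000 = 7448.2; warm the meltwater: 93.21 T; water: 4221.8(T − 89.1)
4315 T = 376162 − 7448.2 = 368714
T ≈ 85.45 °C — above 0 °C, consistent with complete melting.

T_f ≈ 85.4 °C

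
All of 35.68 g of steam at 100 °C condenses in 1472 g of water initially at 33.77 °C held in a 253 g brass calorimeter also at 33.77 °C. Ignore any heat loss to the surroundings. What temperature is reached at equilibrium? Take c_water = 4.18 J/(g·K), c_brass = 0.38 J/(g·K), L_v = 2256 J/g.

Heat gained plus heat lost sum to zero:
steam→water at 100 °C releases m L_v = 35.68·2256 = 80494; condensed water 100 °C→T: 149.14(T − 100); original water: 6153(T − 33.77); brass cup: 253·0.38·(T − 33.77) = 96.14(T − 33.77)
6398.2 T = 80494 + 14914 + 211032 = 306440
T ≈ 47.89 °C (< 100 °C, so full condensation is consistent).

T_f ≈ 47.9 °C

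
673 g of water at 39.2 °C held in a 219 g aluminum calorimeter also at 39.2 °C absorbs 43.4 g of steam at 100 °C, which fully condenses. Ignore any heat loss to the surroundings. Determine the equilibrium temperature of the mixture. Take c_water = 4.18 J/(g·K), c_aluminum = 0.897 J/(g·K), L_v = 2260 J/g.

T_f ≈ 73.4 °C

Energy balance with sensible and latent terms:
steam→water at 100 °C releases m L_v = 43.4·2260 = 98084
  condensed water 100 °C→T: 181.41(T − 100)
  water warms: 673·4.18·(T − 39.2) = 2813.1(T − 39.2)
  aluminum cup: 219·0.897·(T − 39.2) = 196.44(T − 39.2)
3191 T = 98084 + 18141 + 117976 = 234201
T ≈ 73.39 °C (< 100 °C, so full condensation is consistent).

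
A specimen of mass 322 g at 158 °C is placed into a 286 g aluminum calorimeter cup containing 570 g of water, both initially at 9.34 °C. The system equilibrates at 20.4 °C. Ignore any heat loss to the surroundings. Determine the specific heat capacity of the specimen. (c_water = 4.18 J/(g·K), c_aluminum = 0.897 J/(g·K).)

c ≈ 0.659 J/(g·K)

Conservation of energy gives ΣQ = 0:
322×c×(20.4 − 158) + 570×4.18×(20.4 − 9.34) + 286×0.897×(20.4 − 9.34) = 0
-44307 c = -29189
c = -29189/-44307 ≈ 0.6588 J/(g·K)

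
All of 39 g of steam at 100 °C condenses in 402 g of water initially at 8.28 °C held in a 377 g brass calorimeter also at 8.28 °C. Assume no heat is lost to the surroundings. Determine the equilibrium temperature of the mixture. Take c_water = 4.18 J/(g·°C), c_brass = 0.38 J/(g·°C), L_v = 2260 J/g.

T_f ≈ 60.2 °C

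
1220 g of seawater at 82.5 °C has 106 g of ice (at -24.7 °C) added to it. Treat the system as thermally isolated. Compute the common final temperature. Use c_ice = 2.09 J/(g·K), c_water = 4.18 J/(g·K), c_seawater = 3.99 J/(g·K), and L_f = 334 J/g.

Conservation of energy gives ΣQ = 0:
warm ice to 0 °C: 106·2.09·(0 − (-24.7)) = 5472; melt ice: 106·334 = 35404; meltwater 0→T: 106·4.18·T = 443.08 T; seawater: 4867.8(T − 82.5)
5310.9 T = 401594 − 40876 = 360717
T ≈ 67.92 °C — above 0 °C, consistent with complete melting.

T_f ≈ 67.9 °C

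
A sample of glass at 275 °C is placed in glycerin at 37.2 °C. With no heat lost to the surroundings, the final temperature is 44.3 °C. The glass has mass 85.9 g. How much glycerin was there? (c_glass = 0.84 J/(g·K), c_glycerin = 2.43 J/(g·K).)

m ≈ 965 g

Taking heat into each body as positive, Σ m c ΔT = 0:
85.9·0.84·(44.3 − 275) + m·2.43·(44.3 − 37.2) = 0
17.25 m = 16646
m = 16646/17.25 ≈ 964.8 g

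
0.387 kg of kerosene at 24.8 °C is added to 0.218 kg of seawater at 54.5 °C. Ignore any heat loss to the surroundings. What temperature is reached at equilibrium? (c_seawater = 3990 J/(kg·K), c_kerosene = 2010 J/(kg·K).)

T_f ≈ 40.5 °C

T_f is the heat-capacity-weighted average of the initial temperatures:
T_f = (869.82*54.5 + 777.87*24.8) / (869.82 + 777.87)
    = 66696 / 1647.7 ≈ 40.48 °C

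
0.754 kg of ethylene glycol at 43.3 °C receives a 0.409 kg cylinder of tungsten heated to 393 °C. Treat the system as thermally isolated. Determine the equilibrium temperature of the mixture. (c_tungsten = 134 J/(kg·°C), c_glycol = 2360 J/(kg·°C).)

Taking heat into each body as positive, Σ m c ΔT = 0:
0.409·134·(T − 393) + 0.754·2360·(T − 43.3) = 0
1834.2 T = 98589
T ≈ 53.75 °C

T_f ≈ 53.7 °C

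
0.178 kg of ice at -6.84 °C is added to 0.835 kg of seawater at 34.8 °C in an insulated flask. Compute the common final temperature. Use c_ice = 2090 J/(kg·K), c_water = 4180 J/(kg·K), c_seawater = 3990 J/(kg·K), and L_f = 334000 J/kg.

Energy conservation, ΣQ = 0:
warm ice to 0 °C: 0.178·2090·(0 − (-6.84)) = 2544.6; fusion: m_ice L_f = 0.178·334000 = 59452; warm the meltwater: 744.04 T; seawater cools: 0.835·3990·(T − 34.8) = 3331.6(T − 34.8)
4075.7 T = 115941 − 61997 = 53945
T ≈ 13.24 °C. Since T > 0 °C, the all-ice-melts assumption holds.

T_f ≈ 13.2 °C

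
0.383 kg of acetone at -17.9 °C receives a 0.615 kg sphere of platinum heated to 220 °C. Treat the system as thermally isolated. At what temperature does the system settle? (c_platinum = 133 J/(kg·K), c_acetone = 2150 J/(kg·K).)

T_f ≈ 3.6 °C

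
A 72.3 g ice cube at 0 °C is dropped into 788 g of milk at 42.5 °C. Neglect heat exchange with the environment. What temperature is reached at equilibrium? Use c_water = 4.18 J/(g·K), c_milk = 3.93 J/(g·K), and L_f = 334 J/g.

T_f ≈ 31.6 °C

Heat gained plus heat lost sum to zero:
fusion: m_ice L_f = 72.3×334 = 24148; meltwater 0→T: 72.3×4.18×T = 302.21 T; milk: 3096.8(T − 42.5)
3399.1 T = 131616 − 24148 = 107468
T ≈ 31.62 °C — above 0 °C, consistent with complete melting.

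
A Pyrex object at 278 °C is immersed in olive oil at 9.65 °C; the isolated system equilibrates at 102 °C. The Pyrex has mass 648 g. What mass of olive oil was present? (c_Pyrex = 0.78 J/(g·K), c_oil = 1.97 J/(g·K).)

|Q_Pyrex| = |Q_oil|:
648×0.78×(278 − 102) = m×1.97×(102 − 9.65)
181.93 m = 88957  ⇒  m ≈ 489 g

m ≈ 489 g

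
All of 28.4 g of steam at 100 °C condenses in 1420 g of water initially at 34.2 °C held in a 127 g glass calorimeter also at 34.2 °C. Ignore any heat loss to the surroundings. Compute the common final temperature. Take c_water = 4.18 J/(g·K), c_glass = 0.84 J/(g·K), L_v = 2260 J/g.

T_f ≈ 45.9 °C

Net heat exchanged in the isolated system is zero:
condense steam: −28.4×2260 = −64184
  condensed water 100 °C→T: 118.71(T − 100)
  original water: 5935.6(T − 34.2)
  glass cup: 127×0.84×(T − 34.2) = 106.68(T − 34.2)
6161 T = 64184 + 11871 + 206646 = 282701
T ≈ 45.89 °C — below 100 °C, confirming all the steam condensed.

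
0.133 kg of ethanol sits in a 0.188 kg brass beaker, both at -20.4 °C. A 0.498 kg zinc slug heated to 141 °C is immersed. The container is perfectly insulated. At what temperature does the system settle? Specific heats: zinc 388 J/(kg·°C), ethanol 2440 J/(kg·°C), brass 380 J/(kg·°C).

T_f ≈ 32.5 °C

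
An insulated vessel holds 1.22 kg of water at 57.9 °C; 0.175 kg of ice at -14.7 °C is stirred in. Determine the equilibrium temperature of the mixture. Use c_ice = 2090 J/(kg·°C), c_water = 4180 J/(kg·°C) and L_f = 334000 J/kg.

Sum of m c ΔT and latent-heat terms is zero:
ice -14.7→0 °C: 0.175·2090·14.7 = 5376.5
  latent heat to melt: 0.175·334000 = 58450
  meltwater 0→T: 0.175·4180·T = 731.5 T
  water cools: 1.22·4180·(T − 57.9) = 5099.6(T − 57.9)
5831.1 T = 295267 − 63827 = 231440
T ≈ 39.69 °C (positive, so assuming full melt was valid).

T_f ≈ 39.7 °C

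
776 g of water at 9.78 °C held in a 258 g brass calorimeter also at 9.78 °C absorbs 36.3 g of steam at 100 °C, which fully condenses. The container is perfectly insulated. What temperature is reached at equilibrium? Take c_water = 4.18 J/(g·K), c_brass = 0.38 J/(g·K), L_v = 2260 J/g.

T_f ≈ 37.2 °C

Energy balance with sensible and latent terms:
condense steam: −36.3·2260 = −82038
  condensate cools 100→T: 36.3·4.18·(T − 100) = 151.73(T − 100)
  water warms: 776·4.18·(T − 9.78) = 3243.7(T − 9.78)
  cup: 98.04(T − 9.78)
3493.5 T = 82038 + 15173 + 32682 = 129893
T ≈ 37.18 °C (< 100 °C, so full condensation is consistent).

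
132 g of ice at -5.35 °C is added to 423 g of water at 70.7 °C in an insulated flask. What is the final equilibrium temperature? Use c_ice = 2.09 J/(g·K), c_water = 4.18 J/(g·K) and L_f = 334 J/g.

T_f ≈ 34.2 °C

Taking heat into each body as positive, Σ m c ΔT = 0:
ice -5.35→0 °C: 132×2.09×5.35 = 1476; fusion: m_ice L_f = 132×334 = 44088; meltwater 0→T: 132×4.18×T = 551.76 T; water: 1768.1(T − 70.7)
2319.9 T = 125007 − 45564 = 79444
T ≈ 34.24 °C. Since T > 0 °C, the all-ice-melts assumption holds.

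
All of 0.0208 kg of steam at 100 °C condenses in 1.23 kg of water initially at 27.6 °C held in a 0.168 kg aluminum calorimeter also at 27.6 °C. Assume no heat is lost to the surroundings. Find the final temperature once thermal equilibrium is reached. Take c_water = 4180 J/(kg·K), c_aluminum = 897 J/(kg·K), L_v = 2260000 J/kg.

T_f ≈ 37.5 °C

Setting the total heat transfer to zero:
condense steam: −0.0208×2260000 = −47008
  condensed water 100 °C→T: 86.94(T − 100)
  original water: 5141.4(T − 27.6)
  aluminum cup: 0.168×897×(T − 27.6) = 150.7(T − 27.6)
5379 T = 47008 + 8694.4 + 146062 = 201764
T ≈ 37.51 °C — below 100 °C, confirming all the steam condensed.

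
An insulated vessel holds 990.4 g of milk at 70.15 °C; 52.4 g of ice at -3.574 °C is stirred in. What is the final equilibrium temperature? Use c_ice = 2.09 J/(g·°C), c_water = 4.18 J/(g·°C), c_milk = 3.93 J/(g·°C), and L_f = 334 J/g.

T_f ≈ 62.1 °C

Taking heat into each body as positive, Σ m c ΔT = 0:
warm ice to 0 °C: 52.4·2.09·(0 − (-3.574)) = 391.41
  melt ice: 52.4·334 = 17502
  meltwater 0→T: 52.4·4.18·T = 219.03 T
  milk: 3892.3(T − 70.15)
4111.3 T = 273043 − 17893 = 255150
T ≈ 62.06 °C (positive, so assuming full melt was valid).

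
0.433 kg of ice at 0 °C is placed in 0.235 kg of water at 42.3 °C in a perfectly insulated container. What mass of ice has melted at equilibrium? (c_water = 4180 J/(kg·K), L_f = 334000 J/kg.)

Cooling the water to 0 °C releases 0.235·4180·42.3 = 41551 J.
To melt every bit of ice: 0.433·334000 = 144622 J.
That's not enough to melt it all — equilibrium is at 0 °C with ice remaining.
Mass melted = 41551/334000 ≈ 0.1244 kg.

m_melted ≈ 0.124 kg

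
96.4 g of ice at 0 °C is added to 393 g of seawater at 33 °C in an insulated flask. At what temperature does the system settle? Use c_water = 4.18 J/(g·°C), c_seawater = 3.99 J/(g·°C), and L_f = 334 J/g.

Energy conservation, ΣQ = 0:
melt ice: 96.4·334 = 32198
  meltwater 0→T: 96.4·4.18·T = 402.95 T
  seawater: 1568.1(T − 33)
1971 T = 51746 − 32198 = 19549
T ≈ 9.92 °C — above 0 °C, consistent with complete melting.

T_f ≈ 9.9 °C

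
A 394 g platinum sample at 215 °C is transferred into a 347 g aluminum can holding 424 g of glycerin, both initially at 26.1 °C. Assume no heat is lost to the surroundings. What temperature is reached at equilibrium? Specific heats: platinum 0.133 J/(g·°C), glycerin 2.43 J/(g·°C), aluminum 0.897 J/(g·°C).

Heat gained plus heat lost sum to zero:
394*0.133*(T − 215) + 424*2.43*(T − 26.1) + 347*0.897*(T − 26.1) = 0
52.4(T − 215) + 1030.3(T − 26.1) + 311.26(T − 26.1) = 0
(52.4 + 1030.3 + 311.26) T = 52.4*215 + 1030.3*26.1 + 311.26*26.1
T = 46282/1394 ≈ 33.20 °C

T_f ≈ 33.2 °C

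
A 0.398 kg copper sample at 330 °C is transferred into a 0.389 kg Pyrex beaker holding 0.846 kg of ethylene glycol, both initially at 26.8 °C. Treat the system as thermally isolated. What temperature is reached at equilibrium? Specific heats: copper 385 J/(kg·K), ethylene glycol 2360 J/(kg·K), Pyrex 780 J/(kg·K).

Conservation of energy gives ΣQ = 0:
0.398·385·(T − 330) + 0.846·2360·(T − 26.8) + 0.389·780·(T − 26.8) = 0
153.23(T − 330) + 1996.6(T − 26.8) + 303.42(T − 26.8) = 0
2453.2 T = 112205
T = 112205 / 2453.2 = 45.7 °C

T_f ≈ 45.7 °C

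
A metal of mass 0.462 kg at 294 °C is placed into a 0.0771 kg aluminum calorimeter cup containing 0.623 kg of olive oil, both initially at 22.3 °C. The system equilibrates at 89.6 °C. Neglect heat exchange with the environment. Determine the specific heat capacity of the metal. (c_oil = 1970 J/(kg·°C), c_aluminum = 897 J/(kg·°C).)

c ≈ 924 J/(kg·°C)

Heat gained plus heat lost sum to zero:
0.462·c·(89.6 − 294) + 0.623·1970·(89.6 − 22.3) + 0.0771·897·(89.6 − 22.3) = 0
-94.43 c = -87252
c = -87252/-94.43 ≈ 924 J/(kg·°C)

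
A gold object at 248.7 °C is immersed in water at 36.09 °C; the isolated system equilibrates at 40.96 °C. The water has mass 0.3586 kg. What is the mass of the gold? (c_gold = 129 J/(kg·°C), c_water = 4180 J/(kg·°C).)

m ≈ 0.272 kg

Let T be the final temperature. ΣQ_i = 0:
m×129×(40.96 − 248.7) + 0.3586×4180×(40.96 − 36.09) = 0
-26798 m = -7299.9
m = -7299.9/-26798 ≈ 0.2724 kg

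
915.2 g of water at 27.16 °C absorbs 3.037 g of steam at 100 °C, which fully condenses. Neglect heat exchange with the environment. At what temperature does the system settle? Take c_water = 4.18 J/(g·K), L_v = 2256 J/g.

T_f ≈ 29.2 °C

Heat gained plus heat lost sum to zero:
steam→water at 100 °C releases m L_v = 3.037×2256 = 6851.5; condensed water 100 °C→T: 12.69(T − 100); original water: 3825.5(T − 27.16)
3838.2 T = 6851.5 + 1269.5 + 103902 = 112022
T ≈ 29.19 °C, under the boiling point, so the assumption holds.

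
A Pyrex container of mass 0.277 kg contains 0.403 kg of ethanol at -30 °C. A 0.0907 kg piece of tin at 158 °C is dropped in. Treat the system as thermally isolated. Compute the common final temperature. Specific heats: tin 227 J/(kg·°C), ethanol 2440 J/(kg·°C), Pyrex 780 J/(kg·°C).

T_f ≈ -26.8 °C

Heat gained plus heat lost sum to zero:
0.0907*227*(T − 158) + 0.403*2440*(T − (-30)) + 0.277*780*(T − (-30)) = 0
20.59(T − 158) + 983.32(T − (-30)) + 216.06(T − (-30)) = 0
(20.59 + 983.32 + 216.06) T = 20.59*158 + 983.32*(-30) + 216.06*(-30)
T = -32728 / 1220 = -26.8 °C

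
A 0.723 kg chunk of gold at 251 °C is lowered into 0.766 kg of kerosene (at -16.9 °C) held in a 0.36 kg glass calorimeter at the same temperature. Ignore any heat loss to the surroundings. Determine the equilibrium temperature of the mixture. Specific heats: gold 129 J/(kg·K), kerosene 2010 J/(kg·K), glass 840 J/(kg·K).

T_f ≈ -4.0 °C

Conservation of energy gives ΣQ = 0:
0.723×129×(T − 251) + 0.766×2010×(T − (-16.9)) + 0.36×840×(T − (-16.9)) = 0
1935.3 T = -7720.8
T ≈ -3.99 °C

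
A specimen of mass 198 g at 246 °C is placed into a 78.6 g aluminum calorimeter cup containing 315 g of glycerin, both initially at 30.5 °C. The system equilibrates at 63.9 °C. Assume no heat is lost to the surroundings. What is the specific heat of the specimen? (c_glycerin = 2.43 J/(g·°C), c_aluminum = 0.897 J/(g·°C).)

c ≈ 0.774 J/(g·°C)

Taking heat into each body as positive, Σ m c ΔT = 0:
198×c×(63.9 − 246) + 315×2.43×(63.9 − 30.5) + 78.6×0.897×(63.9 − 30.5) = 0
-36056 c = -27921
c = -27921/-36056 ≈ 0.7744 J/(g·°C)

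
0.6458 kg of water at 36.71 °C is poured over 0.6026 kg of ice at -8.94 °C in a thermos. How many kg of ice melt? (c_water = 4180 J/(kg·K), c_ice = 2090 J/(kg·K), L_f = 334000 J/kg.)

m_melted ≈ 0.263 kg

Cooling the water to 0 °C releases 0.6458·4180·36.71 = 99097 J.
Of that, 0.6026·2090·8.94 = 11259 J goes to bring the ice to 0 °C, leaving 87837 J.
To melt every bit of ice: 0.6026·334000 = 201268 J.
That's not enough to melt it all — equilibrium is at 0 °C with ice remaining.
m_melt = 87837 / L_f = 0.263 kg.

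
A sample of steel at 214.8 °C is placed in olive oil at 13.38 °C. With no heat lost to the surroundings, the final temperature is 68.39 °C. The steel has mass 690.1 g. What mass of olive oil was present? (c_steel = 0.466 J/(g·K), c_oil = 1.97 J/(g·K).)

m ≈ 434 g

Heat gained plus heat lost sum to zero:
690.1·0.466·(68.39 − 214.8) + m·1.97·(68.39 − 13.38) = 0
108.37 m = 47083
m = 47083/108.37 ≈ 434.5 g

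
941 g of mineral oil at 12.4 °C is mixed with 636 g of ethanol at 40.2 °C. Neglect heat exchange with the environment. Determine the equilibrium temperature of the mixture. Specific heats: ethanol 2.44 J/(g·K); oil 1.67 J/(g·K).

With ΣQ=0 the equilibrium temperature is the m·c-weighted mean:
T_f = (1551.8*40.2 + 1571.5*12.4) / (1551.8 + 1571.5)
    = 81870 / 3123.3 ≈ 26.21 °C

T_f ≈ 26.2 °C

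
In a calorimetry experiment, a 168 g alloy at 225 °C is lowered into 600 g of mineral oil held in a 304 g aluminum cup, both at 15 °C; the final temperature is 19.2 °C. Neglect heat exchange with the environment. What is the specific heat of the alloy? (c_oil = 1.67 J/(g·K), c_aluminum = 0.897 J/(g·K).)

Heat gained plus heat lost sum to zero:
168×c×(19.2 − 225) + 600×1.67×(19.2 − 15) + 304×0.897×(19.2 − 15) = 0
-34574 c = -5353.7
c = -5353.7/-34574 ≈ 0.1548 J/(g·K)

c ≈ 0.155 J/(g·K)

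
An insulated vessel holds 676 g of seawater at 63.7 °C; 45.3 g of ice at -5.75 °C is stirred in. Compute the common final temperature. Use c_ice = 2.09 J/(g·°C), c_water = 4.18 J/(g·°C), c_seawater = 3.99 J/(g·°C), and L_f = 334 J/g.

T_f ≈ 54.1 °C

Taking heat into each body as positive, Σ m c ΔT = 0:
ice -5.75→0 °C: 45.3×2.09×5.75 = 544.39
  melt ice: 45.3×334 = 15130
  meltwater 0→T: 45.3×4.18×T = 189.35 T
  seawater: 2697.2(T − 63.7)
2886.6 T = 171814 − 15675 = 156140
T ≈ 54.09 °C. Since T > 0 °C, the all-ice-melts assumption holds.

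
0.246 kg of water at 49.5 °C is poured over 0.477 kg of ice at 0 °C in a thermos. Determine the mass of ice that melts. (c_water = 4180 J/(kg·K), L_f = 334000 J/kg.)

m_melted ≈ 0.152 kg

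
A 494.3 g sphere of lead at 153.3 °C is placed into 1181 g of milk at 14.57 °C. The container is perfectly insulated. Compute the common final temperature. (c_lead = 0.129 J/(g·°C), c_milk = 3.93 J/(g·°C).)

|Q_lead| = |Q_milk|:
494.3*0.129*(153.3 − T) = 1181*3.93*(T − 14.57)
63.76(153.3 − T) = 4641.3(T − 14.57)
4705.1 T = 77399  ⇒  T ≈ 16.45 °C

T_f ≈ 16.5 °C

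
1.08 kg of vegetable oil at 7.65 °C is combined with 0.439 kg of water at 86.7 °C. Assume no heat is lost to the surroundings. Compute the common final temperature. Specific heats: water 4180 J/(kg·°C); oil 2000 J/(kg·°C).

With ΣQ=0 the equilibrium temperature is the m·c-weighted mean:
T_f = (1835·86.7 + 2160·7.65) / (1835 + 2160)
    = 175620 / 3995 ≈ 43.96 °C

T_f ≈ 44.0 °C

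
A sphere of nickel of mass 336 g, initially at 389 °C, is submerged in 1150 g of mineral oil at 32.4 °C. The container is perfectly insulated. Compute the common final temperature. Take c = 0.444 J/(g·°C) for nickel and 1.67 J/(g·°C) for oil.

T_f ≈ 58.1 °C

|Q_nickel| = |Q_oil|:
336×0.444×(389 − T) = 1150×1.67×(T − 32.4)
149.18(389 − T) = 1920.5(T − 32.4)
2069.7 T = 120257  ⇒  T ≈ 58.10 °C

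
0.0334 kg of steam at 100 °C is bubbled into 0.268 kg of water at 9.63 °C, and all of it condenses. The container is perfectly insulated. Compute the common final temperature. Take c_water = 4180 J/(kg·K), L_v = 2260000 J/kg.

Energy balance with sensible and latent terms:
condense steam: −0.0334×2260000 = −75484
  condensate cools 100→T: 0.0334×4180×(T − 100) = 139.61(T − 100)
  original water: 1120.2(T − 9.63)
1259.9 T = 75484 + 13961 + 10788 = 100233
T ≈ 79.56 °C, under the boiling point, so the assumption holds.

T_f ≈ 79.6 °C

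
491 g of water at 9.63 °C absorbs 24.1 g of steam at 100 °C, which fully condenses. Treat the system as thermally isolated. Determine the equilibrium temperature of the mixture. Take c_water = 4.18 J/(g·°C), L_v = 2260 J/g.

Conservation of energy gives ΣQ = 0:
latent heat released on condensation: 24.1·2260 = 54466; condensed water 100 °C→T: 100.74(T − 100); water warms: 491·4.18·(T − 9.63) = 2052.4(T − 9.63)
2153.1 T = 54466 + 10074 + 19764 = 84304
T ≈ 39.15 °C — below 100 °C, confirming all the steam condensed.

T_f ≈ 39.2 °C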